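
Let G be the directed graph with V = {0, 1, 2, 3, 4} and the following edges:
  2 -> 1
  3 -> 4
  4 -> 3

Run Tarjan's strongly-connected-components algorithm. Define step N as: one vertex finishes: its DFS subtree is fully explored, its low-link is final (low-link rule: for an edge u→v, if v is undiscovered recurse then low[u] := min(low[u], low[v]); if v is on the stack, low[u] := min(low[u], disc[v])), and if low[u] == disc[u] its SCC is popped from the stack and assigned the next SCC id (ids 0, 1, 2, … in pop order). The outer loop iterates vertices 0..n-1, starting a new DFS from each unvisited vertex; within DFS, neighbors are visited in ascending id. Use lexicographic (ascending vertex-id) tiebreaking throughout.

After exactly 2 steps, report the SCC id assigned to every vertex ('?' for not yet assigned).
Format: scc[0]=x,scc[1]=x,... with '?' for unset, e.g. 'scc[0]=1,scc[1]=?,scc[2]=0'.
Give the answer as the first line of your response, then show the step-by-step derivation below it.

scc[0]=0,scc[1]=1,scc[2]=?,scc[3]=?,scc[4]=?

step 1: low=(low[0]=0,low[1]=?,low[2]=?,low[3]=?,low[4]=?); scc=(scc[0]=0,scc[1]=?,scc[2]=?,scc[3]=?,scc[4]=?)
step 2: low=(low[0]=0,low[1]=1,low[2]=?,low[3]=?,low[4]=?); scc=(scc[0]=0,scc[1]=1,scc[2]=?,scc[3]=?,scc[4]=?)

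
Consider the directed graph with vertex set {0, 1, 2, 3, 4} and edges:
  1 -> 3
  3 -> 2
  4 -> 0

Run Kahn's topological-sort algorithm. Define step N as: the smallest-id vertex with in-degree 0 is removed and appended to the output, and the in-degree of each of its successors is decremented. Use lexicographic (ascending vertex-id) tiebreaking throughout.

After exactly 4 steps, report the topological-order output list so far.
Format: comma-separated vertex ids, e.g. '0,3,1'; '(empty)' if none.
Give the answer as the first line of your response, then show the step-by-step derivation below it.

1,3,2,4

step 1: output 1; order=[1]; indeg=(1,0,1,0,0)
step 2: output 3; order=[1,3]; indeg=(1,0,0,0,0)
step 3: output 2; order=[1,3,2]; indeg=(1,0,0,0,0)
step 4: output 4; order=[1,3,2,4]; indeg=(0,0,0,0,0)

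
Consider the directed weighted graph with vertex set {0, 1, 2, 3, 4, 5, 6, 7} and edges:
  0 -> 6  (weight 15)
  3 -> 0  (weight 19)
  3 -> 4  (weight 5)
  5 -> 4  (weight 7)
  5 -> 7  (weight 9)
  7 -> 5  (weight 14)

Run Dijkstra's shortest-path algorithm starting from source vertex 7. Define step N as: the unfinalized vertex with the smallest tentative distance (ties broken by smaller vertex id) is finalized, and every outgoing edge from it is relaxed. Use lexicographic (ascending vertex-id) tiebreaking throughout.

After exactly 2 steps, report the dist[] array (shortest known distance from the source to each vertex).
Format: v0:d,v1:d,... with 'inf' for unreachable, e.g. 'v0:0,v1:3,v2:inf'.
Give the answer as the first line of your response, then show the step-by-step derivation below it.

v0:inf,v1:inf,v2:inf,v3:inf,v4:21,v5:14,v6:inf,v7:0

step 1: dist = v0:inf,v1:inf,v2:inf,v3:inf,v4:inf,v5:14,v6:inf,v7:0
step 2: dist = v0:inf,v1:inf,v2:inf,v3:inf,v4:21,v5:14,v6:inf,v7:0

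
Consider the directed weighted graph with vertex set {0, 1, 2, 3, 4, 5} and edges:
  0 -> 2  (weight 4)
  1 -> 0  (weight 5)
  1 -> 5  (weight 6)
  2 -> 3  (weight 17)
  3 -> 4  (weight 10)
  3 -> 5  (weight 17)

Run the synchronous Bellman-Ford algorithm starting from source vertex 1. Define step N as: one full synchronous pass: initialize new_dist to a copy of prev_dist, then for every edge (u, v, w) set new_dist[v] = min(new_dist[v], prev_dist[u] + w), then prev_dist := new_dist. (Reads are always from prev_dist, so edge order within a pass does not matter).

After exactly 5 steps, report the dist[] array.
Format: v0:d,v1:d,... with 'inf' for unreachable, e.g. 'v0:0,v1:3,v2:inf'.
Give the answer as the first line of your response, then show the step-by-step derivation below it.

v0:5,v1:0,v2:9,v3:26,v4:36,v5:6

step 1: dist = v0:5,v1:0,v2:inf,v3:inf,v4:inf,v5:6
step 2: dist = v0:5,v1:0,v2:9,v3:inf,v4:inf,v5:6
step 3: dist = v0:5,v1:0,v2:9,v3:26,v4:inf,v5:6
step 4: dist = v0:5,v1:0,v2:9,v3:26,v4:36,v5:6
step 5: dist = v0:5,v1:0,v2:9,v3:26,v4:36,v5:6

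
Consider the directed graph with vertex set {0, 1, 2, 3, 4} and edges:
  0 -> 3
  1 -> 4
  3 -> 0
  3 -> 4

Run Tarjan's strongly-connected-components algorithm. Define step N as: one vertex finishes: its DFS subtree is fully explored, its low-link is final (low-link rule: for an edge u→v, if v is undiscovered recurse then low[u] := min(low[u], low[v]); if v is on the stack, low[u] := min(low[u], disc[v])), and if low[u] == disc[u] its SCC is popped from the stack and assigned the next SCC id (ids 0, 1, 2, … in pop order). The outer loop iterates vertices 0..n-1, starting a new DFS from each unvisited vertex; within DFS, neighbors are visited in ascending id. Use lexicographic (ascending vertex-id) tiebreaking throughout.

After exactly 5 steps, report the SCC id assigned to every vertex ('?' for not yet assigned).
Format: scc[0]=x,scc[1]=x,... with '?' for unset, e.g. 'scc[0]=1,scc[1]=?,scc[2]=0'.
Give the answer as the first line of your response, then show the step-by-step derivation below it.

scc[0]=1,scc[1]=2,scc[2]=3,scc[3]=1,scc[4]=0

step 1: low=(low[0]=0,low[1]=?,low[2]=?,low[3]=0,low[4]=2); scc=(scc[0]=?,scc[1]=?,scc[2]=?,scc[3]=?,scc[4]=0)
step 2: low=(low[0]=0,low[1]=?,low[2]=?,low[3]=0,low[4]=2); scc=(scc[0]=?,scc[1]=?,scc[2]=?,scc[3]=?,scc[4]=0)
step 3: low=(low[0]=0,low[1]=?,low[2]=?,low[3]=0,low[4]=2); scc=(scc[0]=1,scc[1]=?,scc[2]=?,scc[3]=1,scc[4]=0)
step 4: low=(low[0]=0,low[1]=3,low[2]=?,low[3]=0,low[4]=2); scc=(scc[0]=1,scc[1]=2,scc[2]=?,scc[3]=1,scc[4]=0)
step 5: low=(low[0]=0,low[1]=3,low[2]=4,low[3]=0,low[4]=2); scc=(scc[0]=1,scc[1]=2,scc[2]=3,scc[3]=1,scc[4]=0)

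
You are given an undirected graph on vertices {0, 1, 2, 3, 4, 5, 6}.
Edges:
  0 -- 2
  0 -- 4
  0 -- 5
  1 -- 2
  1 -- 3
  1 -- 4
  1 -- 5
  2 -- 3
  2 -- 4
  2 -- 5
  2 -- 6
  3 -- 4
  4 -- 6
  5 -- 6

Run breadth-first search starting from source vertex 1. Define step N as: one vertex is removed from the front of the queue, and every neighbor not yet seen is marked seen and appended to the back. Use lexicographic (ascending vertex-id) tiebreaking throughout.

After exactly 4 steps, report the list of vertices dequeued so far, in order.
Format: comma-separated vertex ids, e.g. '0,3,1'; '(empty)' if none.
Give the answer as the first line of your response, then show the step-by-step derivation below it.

1,2,3,4

step 1: dequeue 1; queue=[2,3,4,5]; order=1
step 2: dequeue 2; queue=[3,4,5,0,6]; order=1,2
step 3: dequeue 3; queue=[4,5,0,6]; order=1,2,3
step 4: dequeue 4; queue=[5,0,6]; order=1,2,3,4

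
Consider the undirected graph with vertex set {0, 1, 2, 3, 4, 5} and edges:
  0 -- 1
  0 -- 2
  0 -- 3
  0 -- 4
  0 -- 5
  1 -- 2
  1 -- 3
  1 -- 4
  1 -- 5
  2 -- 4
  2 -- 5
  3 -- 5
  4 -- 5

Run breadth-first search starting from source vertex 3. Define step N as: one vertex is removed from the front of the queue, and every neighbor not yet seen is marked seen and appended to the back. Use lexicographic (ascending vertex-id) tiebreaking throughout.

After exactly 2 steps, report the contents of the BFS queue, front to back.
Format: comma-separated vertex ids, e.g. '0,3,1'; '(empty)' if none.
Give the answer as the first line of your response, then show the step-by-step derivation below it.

1,5,2,4

step 1: dequeue 3; queue=[0,1,5]; order=3
step 2: dequeue 0; queue=[1,5,2,4]; order=3,0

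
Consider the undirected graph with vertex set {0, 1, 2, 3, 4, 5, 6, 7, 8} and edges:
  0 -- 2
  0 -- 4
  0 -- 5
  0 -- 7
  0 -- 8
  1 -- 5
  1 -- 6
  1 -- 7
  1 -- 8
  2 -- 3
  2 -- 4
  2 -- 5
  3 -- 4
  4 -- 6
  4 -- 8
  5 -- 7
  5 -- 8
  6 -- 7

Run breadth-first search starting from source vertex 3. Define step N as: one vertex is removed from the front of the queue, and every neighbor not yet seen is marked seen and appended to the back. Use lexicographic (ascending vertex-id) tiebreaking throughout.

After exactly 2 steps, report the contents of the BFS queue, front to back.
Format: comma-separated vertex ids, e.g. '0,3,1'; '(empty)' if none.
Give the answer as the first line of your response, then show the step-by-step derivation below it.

4,0,5

step 1: dequeue 3; queue=[2,4]; order=3
step 2: dequeue 2; queue=[4,0,5]; order=3,2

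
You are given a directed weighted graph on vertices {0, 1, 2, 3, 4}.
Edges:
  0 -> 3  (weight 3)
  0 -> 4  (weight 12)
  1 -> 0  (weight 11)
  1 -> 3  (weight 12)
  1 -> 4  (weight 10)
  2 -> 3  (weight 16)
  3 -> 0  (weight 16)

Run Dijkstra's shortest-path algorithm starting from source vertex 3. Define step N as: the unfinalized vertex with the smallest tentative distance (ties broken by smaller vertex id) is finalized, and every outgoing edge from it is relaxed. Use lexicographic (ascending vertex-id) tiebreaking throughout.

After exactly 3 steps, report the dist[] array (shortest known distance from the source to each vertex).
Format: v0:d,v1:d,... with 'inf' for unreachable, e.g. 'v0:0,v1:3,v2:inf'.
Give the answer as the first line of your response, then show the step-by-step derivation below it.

v0:16,v1:inf,v2:inf,v3:0,v4:28

step 1: dist = v0:16,v1:inf,v2:inf,v3:0,v4:inf
step 2: dist = v0:16,v1:inf,v2:inf,v3:0,v4:28
step 3: dist = v0:16,v1:inf,v2:inf,v3:0,v4:28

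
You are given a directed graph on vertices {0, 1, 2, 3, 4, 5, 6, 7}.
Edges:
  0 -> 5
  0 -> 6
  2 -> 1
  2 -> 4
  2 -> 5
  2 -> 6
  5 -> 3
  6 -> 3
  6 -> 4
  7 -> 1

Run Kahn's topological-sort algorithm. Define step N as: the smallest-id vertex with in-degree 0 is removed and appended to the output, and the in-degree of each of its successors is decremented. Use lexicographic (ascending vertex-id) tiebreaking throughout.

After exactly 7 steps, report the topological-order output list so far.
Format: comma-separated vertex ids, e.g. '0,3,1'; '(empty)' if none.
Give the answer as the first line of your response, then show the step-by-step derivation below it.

0,2,5,6,3,4,7

step 1: output 0; order=[0]; indeg=(0,2,0,2,2,1,1,0)
step 2: output 2; order=[0,2]; indeg=(0,1,0,2,1,0,0,0)
step 3: output 5; order=[0,2,5]; indeg=(0,1,0,1,1,0,0,0)
step 4: output 6; order=[0,2,5,6]; indeg=(0,1,0,0,0,0,0,0)
step 5: output 3; order=[0,2,5,6,3]; indeg=(0,1,0,0,0,0,0,0)
step 6: output 4; order=[0,2,5,6,3,4]; indeg=(0,1,0,0,0,0,0,0)
step 7: output 7; order=[0,2,5,6,3,4,7]; indeg=(0,0,0,0,0,0,0,0)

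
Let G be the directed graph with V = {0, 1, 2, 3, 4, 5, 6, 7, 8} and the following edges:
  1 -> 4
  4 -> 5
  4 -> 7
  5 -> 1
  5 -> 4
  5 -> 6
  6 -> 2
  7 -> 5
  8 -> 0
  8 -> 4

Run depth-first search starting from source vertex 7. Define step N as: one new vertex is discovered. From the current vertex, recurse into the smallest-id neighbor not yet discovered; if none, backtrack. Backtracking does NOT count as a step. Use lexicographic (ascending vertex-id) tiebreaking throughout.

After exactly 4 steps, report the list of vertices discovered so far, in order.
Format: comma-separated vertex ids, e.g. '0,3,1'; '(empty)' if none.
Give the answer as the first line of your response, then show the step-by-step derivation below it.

7,5,1,4

step 1: discover 7; path=7; order=7
step 2: discover 5; path=7>5; order=7,5
step 3: discover 1; path=7>5>1; order=7,5,1
step 4: discover 4; path=7>5>1>4; order=7,5,1,4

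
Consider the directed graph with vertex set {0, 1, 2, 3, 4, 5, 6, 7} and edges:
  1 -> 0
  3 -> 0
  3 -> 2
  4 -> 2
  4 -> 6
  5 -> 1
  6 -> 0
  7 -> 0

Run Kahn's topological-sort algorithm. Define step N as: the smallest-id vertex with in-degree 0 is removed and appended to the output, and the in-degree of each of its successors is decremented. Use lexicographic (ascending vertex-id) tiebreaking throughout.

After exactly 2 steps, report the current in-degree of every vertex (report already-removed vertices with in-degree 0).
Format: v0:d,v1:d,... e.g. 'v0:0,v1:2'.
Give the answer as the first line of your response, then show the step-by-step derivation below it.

v0:3,v1:1,v2:0,v3:0,v4:0,v5:0,v6:0,v7:0

step 1: output 3; order=[3]; indeg=(3,1,1,0,0,0,1,0)
step 2: output 4; order=[3,4]; indeg=(3,1,0,0,0,0,0,0)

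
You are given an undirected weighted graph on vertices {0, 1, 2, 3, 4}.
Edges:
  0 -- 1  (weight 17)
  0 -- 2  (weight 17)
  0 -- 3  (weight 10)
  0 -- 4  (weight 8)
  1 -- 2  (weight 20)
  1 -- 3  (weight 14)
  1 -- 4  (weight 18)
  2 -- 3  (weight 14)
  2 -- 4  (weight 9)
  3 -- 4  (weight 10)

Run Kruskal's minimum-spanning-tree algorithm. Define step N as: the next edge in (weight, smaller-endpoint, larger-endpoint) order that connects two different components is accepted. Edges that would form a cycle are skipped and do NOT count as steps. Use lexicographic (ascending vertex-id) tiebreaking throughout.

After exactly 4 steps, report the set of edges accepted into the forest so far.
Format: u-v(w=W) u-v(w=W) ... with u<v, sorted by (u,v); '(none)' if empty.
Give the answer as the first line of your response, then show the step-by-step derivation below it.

0-3(w=10) 0-4(w=8) 1-3(w=14) 2-4(w=9)

step 1: add edge 0-4 (w=8); MST = {0-4(w=8)}
step 2: add edge 2-4 (w=9); MST = {0-4(w=8) 2-4(w=9)}
step 3: add edge 0-3 (w=10); MST = {0-3(w=10) 0-4(w=8) 2-4(w=9)}
step 4: add edge 1-3 (w=14); MST = {0-3(w=10) 0-4(w=8) 1-3(w=14) 2-4(w=9)}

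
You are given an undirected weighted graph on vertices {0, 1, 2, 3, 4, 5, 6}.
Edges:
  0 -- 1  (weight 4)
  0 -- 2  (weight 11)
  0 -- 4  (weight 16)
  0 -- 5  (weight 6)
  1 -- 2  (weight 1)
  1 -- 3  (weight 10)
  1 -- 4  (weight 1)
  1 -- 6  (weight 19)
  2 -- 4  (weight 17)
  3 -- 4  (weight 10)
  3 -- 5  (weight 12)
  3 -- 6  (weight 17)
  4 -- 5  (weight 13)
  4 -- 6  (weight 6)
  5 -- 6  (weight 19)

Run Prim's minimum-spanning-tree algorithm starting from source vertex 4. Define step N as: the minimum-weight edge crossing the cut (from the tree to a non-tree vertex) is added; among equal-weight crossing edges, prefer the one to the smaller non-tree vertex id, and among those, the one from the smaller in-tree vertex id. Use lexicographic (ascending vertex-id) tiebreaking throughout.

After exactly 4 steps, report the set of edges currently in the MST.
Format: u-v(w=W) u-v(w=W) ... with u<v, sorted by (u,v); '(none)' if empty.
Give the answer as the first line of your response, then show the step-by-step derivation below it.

0-1(w=4) 0-5(w=6) 1-2(w=1) 1-4(w=1)

step 1: add edge 1-4 (w=1); MST = {1-4(w=1)}
step 2: add edge 1-2 (w=1); MST = {1-2(w=1) 1-4(w=1)}
step 3: add edge 0-1 (w=4); MST = {0-1(w=4) 1-2(w=1) 1-4(w=1)}
step 4: add edge 0-5 (w=6); MST = {0-1(w=4) 0-5(w=6) 1-2(w=1) 1-4(w=1)}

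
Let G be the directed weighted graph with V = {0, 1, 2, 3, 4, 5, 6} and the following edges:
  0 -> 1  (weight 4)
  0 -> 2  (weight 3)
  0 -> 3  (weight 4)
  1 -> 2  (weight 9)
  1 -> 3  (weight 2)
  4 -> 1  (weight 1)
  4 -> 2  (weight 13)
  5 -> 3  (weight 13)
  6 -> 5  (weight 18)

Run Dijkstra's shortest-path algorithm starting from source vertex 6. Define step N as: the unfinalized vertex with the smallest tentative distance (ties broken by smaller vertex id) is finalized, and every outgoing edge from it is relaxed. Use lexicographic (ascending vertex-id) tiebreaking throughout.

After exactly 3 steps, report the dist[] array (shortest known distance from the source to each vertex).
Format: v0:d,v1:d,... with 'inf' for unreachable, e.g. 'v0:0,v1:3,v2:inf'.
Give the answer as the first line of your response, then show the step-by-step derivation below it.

v0:inf,v1:inf,v2:inf,v3:31,v4:inf,v5:18,v6:0

step 1: dist = v0:inf,v1:inf,v2:inf,v3:inf,v4:inf,v5:18,v6:0
step 2: dist = v0:inf,v1:inf,v2:inf,v3:31,v4:inf,v5:18,v6:0
step 3: dist = v0:inf,v1:inf,v2:inf,v3:31,v4:inf,v5:18,v6:0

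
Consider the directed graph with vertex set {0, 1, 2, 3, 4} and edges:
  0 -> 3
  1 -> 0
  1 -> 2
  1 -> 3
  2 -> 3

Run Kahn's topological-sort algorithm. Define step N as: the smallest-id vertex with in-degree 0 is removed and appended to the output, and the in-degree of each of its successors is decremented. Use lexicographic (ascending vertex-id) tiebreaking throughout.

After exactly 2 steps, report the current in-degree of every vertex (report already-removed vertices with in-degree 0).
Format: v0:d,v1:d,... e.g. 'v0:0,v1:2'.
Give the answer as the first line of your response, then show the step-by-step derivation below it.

v0:0,v1:0,v2:0,v3:1,v4:0

step 1: output 1; order=[1]; indeg=(0,0,0,2,0)
step 2: output 0; order=[1,0]; indeg=(0,0,0,1,0)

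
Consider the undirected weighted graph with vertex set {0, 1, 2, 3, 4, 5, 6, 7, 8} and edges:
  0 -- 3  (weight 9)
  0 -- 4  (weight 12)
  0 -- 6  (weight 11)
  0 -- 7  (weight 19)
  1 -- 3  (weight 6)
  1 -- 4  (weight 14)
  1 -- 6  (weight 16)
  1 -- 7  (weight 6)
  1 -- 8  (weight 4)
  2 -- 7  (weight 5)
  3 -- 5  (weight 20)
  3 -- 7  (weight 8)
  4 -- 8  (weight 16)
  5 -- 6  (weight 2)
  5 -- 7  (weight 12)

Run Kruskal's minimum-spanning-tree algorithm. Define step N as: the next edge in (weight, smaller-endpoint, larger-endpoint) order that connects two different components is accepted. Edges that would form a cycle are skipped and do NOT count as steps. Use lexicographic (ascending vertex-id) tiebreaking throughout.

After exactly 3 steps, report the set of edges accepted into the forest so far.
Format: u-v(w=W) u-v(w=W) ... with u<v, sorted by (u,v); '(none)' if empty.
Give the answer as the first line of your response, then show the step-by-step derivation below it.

1-8(w=4) 2-7(w=5) 5-6(w=2)

step 1: add edge 5-6 (w=2); MST = {5-6(w=2)}
step 2: add edge 1-8 (w=4); MST = {1-8(w=4) 5-6(w=2)}
step 3: add edge 2-7 (w=5); MST = {1-8(w=4) 2-7(w=5) 5-6(w=2)}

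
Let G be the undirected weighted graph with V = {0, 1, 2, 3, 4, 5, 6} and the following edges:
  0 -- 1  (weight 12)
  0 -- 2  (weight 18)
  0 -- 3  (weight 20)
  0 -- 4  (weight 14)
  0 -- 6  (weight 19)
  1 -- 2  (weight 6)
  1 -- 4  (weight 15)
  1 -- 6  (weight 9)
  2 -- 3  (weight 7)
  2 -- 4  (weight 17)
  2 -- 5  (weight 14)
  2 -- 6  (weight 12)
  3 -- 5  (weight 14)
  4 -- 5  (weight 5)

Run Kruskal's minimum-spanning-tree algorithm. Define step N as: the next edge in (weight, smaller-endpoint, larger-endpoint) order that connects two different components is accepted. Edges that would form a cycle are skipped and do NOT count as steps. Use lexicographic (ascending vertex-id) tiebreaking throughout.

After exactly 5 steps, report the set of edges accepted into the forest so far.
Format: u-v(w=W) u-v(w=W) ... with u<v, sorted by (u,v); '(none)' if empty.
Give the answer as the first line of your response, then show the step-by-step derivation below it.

0-1(w=12) 1-2(w=6) 1-6(w=9) 2-3(w=7) 4-5(w=5)

step 1: add edge 4-5 (w=5); MST = {4-5(w=5)}
step 2: add edge 1-2 (w=6); MST = {1-2(w=6) 4-5(w=5)}
step 3: add edge 2-3 (w=7); MST = {1-2(w=6) 2-3(w=7) 4-5(w=5)}
step 4: add edge 1-6 (w=9); MST = {1-2(w=6) 1-6(w=9) 2-3(w=7) 4-5(w=5)}
step 5: add edge 0-1 (w=12); MST = {0-1(w=12) 1-2(w=6) 1-6(w=9) 2-3(w=7) 4-5(w=5)}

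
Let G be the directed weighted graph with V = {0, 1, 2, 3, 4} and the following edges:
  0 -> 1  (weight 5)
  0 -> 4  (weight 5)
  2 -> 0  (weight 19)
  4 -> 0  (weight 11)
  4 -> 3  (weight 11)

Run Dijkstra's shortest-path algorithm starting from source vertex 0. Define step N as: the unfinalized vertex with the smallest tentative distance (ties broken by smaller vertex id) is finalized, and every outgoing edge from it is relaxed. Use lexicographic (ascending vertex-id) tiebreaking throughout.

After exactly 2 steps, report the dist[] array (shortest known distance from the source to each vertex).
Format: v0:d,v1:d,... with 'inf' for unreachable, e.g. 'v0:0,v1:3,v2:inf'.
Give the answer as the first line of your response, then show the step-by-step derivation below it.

v0:0,v1:5,v2:inf,v3:inf,v4:5

step 1: dist = v0:0,v1:5,v2:inf,v3:inf,v4:5
step 2: dist = v0:0,v1:5,v2:inf,v3:inf,v4:5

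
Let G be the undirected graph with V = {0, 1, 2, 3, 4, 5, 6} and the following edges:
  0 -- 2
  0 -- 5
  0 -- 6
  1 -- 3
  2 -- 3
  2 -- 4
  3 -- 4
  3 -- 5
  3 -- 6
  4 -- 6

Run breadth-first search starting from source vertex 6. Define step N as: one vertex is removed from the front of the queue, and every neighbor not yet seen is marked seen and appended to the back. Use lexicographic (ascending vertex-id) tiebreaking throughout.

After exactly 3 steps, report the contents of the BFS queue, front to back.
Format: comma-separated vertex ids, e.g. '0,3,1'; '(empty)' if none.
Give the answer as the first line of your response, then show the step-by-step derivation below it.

4,2,5,1

step 1: dequeue 6; queue=[0,3,4]; order=6
step 2: dequeue 0; queue=[3,4,2,5]; order=6,0
step 3: dequeue 3; queue=[4,2,5,1]; order=6,0,3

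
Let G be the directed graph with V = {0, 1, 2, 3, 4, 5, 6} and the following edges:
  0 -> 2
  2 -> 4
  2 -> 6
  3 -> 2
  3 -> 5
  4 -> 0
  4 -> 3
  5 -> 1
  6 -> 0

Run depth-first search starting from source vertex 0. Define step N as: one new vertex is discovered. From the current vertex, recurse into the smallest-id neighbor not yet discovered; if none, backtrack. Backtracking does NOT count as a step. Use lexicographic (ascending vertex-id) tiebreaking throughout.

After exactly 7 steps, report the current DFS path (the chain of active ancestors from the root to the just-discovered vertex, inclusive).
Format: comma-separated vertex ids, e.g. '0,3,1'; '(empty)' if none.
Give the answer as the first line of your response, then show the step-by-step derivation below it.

0,2,6

step 1: discover 0; path=0; order=0
step 2: discover 2; path=0>2; order=0,2
step 3: discover 4; path=0>2>4; order=0,2,4
step 4: discover 3; path=0>2>4>3; order=0,2,4,3
step 5: discover 5; path=0>2>4>3>5; order=0,2,4,3,5
step 6: discover 1; path=0>2>4>3>5>1; order=0,2,4,3,5,1
step 7: discover 6; path=0>2>6; order=0,2,4,3,5,1,6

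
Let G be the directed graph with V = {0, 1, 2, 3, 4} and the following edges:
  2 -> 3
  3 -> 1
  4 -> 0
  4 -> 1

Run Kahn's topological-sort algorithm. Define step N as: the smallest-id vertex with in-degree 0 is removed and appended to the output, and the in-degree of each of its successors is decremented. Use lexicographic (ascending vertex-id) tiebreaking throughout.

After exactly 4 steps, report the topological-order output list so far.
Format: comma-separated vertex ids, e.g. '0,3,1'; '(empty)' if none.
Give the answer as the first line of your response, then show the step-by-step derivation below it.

2,3,4,0

step 1: output 2; order=[2]; indeg=(1,2,0,0,0)
step 2: output 3; order=[2,3]; indeg=(1,1,0,0,0)
step 3: output 4; order=[2,3,4]; indeg=(0,0,0,0,0)
step 4: output 0; order=[2,3,4,0]; indeg=(0,0,0,0,0)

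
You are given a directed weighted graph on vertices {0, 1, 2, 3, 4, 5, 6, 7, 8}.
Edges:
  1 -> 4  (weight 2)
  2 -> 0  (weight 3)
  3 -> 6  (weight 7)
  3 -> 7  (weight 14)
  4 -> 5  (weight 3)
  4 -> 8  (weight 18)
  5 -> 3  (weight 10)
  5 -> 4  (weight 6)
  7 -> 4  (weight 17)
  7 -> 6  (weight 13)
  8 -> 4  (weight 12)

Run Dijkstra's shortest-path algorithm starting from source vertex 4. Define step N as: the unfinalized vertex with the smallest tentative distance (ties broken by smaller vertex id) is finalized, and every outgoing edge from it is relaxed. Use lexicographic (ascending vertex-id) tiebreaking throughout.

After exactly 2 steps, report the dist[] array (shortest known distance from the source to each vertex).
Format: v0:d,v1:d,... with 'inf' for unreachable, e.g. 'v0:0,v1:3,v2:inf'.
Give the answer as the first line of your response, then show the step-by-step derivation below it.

v0:inf,v1:inf,v2:inf,v3:13,v4:0,v5:3,v6:inf,v7:inf,v8:18

step 1: dist = v0:inf,v1:inf,v2:inf,v3:inf,v4:0,v5:3,v6:inf,v7:inf,v8:18
step 2: dist = v0:inf,v1:inf,v2:inf,v3:13,v4:0,v5:3,v6:inf,v7:inf,v8:18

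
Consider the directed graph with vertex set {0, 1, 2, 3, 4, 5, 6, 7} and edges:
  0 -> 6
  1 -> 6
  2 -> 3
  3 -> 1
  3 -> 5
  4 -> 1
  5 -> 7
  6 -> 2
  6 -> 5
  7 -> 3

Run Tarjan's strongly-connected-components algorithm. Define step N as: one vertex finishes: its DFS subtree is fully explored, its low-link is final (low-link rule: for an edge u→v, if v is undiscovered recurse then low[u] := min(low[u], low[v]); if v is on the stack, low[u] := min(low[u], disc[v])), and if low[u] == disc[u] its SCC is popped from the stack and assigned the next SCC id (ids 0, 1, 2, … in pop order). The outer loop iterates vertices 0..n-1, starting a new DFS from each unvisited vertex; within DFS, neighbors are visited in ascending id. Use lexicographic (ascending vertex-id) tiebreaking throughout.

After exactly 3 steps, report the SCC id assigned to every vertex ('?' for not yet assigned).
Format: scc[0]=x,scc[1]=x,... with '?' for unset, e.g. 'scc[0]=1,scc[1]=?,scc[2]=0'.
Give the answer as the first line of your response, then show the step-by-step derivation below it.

scc[0]=?,scc[1]=?,scc[2]=?,scc[3]=?,scc[4]=?,scc[5]=?,scc[6]=?,scc[7]=?

step 1: low=(low[0]=0,low[1]=1,low[2]=2,low[3]=3,low[4]=?,low[5]=?,low[6]=1,low[7]=?); scc=(scc[0]=?,scc[1]=?,scc[2]=?,scc[3]=?,scc[4]=?,scc[5]=?,scc[6]=?,scc[7]=?)
step 2: low=(low[0]=0,low[1]=1,low[2]=2,low[3]=1,low[4]=?,low[5]=5,low[6]=1,low[7]=3); scc=(scc[0]=?,scc[1]=?,scc[2]=?,scc[3]=?,scc[4]=?,scc[5]=?,scc[6]=?,scc[7]=?)
step 3: low=(low[0]=0,low[1]=1,low[2]=2,low[3]=1,low[4]=?,low[5]=3,low[6]=1,low[7]=3); scc=(scc[0]=?,scc[1]=?,scc[2]=?,scc[3]=?,scc[4]=?,scc[5]=?,scc[6]=?,scc[7]=?)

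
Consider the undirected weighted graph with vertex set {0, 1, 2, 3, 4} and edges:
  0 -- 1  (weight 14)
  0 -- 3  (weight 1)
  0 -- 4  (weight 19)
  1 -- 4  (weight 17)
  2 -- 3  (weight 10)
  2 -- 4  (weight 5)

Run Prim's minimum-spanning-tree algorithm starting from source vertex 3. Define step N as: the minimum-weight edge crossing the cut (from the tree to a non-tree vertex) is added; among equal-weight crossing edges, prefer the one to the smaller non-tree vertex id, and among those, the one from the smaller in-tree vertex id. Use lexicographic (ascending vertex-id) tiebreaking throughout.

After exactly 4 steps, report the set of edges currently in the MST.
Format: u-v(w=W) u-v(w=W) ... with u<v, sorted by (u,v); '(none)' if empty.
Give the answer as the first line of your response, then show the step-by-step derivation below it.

0-1(w=14) 0-3(w=1) 2-3(w=10) 2-4(w=5)

step 1: add edge 0-3 (w=1); MST = {0-3(w=1)}
step 2: add edge 2-3 (w=10); MST = {0-3(w=1) 2-3(w=10)}
step 3: add edge 2-4 (w=5); MST = {0-3(w=1) 2-3(w=10) 2-4(w=5)}
step 4: add edge 0-1 (w=14); MST = {0-1(w=14) 0-3(w=1) 2-3(w=10) 2-4(w=5)}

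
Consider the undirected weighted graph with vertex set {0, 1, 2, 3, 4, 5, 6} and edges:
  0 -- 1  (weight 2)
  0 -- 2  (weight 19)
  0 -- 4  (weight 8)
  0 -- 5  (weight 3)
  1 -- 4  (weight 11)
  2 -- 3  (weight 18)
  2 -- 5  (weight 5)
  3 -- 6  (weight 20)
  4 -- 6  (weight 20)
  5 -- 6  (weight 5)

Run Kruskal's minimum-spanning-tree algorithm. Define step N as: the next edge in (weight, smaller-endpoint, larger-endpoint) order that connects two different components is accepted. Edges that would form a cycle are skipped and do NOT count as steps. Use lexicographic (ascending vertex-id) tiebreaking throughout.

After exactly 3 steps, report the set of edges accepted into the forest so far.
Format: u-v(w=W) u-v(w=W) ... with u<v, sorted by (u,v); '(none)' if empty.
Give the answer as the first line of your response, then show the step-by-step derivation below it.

0-1(w=2) 0-5(w=3) 2-5(w=5)

step 1: add edge 0-1 (w=2); MST = {0-1(w=2)}
step 2: add edge 0-5 (w=3); MST = {0-1(w=2) 0-5(w=3)}
step 3: add edge 2-5 (w=5); MST = {0-1(w=2) 0-5(w=3) 2-5(w=5)}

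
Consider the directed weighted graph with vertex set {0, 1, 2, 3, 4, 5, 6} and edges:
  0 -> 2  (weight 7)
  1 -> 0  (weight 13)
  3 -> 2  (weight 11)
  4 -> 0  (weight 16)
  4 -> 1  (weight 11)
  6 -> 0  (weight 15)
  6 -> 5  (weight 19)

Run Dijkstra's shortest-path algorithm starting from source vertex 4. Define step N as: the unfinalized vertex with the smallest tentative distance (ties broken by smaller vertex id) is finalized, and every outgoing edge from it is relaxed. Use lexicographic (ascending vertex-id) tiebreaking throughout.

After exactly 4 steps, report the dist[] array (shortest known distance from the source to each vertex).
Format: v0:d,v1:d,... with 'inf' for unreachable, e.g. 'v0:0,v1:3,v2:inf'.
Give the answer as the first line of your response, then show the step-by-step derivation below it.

v0:16,v1:11,v2:23,v3:inf,v4:0,v5:inf,v6:inf

step 1: dist = v0:16,v1:11,v2:inf,v3:inf,v4:0,v5:inf,v6:inf
step 2: dist = v0:16,v1:11,v2:inf,v3:inf,v4:0,v5:inf,v6:inf
step 3: dist = v0:16,v1:11,v2:23,v3:inf,v4:0,v5:inf,v6:inf
step 4: dist = v0:16,v1:11,v2:23,v3:inf,v4:0,v5:inf,v6:inf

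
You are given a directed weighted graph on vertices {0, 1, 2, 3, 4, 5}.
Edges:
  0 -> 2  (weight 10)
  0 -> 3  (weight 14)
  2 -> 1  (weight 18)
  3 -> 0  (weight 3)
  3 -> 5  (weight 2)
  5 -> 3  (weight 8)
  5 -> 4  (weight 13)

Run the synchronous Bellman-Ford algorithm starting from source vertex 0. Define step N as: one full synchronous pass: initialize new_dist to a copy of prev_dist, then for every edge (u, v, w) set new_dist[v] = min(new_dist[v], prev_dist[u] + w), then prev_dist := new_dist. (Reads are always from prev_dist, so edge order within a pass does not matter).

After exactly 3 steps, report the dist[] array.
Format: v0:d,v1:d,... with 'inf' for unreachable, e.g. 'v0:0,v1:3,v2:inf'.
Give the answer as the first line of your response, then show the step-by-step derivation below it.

v0:0,v1:28,v2:10,v3:14,v4:29,v5:16

step 1: dist = v0:0,v1:inf,v2:10,v3:14,v4:inf,v5:inf
step 2: dist = v0:0,v1:28,v2:10,v3:14,v4:inf,v5:16
step 3: dist = v0:0,v1:28,v2:10,v3:14,v4:29,v5:16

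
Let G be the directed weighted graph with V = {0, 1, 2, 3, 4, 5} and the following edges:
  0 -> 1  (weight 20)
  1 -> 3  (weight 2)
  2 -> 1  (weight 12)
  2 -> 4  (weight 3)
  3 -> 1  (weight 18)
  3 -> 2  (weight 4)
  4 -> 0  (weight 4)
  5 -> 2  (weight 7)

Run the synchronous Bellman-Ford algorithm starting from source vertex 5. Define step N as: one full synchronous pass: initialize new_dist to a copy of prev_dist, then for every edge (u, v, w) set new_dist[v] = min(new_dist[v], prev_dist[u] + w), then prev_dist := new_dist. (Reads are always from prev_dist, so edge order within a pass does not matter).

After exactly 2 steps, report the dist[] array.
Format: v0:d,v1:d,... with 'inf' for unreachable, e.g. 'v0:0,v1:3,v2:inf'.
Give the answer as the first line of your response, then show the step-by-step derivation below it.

v0:inf,v1:19,v2:7,v3:inf,v4:10,v5:0

step 1: dist = v0:inf,v1:inf,v2:7,v3:inf,v4:inf,v5:0
step 2: dist = v0:inf,v1:19,v2:7,v3:inf,v4:10,v5:0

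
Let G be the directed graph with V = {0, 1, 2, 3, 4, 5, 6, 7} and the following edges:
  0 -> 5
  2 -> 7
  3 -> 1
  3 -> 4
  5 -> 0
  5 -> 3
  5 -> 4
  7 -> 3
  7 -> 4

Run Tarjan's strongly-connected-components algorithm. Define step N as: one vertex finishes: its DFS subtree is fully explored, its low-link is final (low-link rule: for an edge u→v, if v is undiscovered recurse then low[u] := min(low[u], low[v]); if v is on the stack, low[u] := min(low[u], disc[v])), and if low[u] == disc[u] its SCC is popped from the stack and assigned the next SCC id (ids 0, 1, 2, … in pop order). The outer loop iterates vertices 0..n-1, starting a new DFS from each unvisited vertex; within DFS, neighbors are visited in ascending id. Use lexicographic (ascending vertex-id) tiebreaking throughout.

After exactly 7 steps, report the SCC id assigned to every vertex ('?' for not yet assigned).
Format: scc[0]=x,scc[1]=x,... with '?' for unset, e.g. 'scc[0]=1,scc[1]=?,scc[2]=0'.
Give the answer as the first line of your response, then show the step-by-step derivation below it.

scc[0]=3,scc[1]=0,scc[2]=5,scc[3]=2,scc[4]=1,scc[5]=3,scc[6]=?,scc[7]=4

step 1: low=(low[0]=0,low[1]=3,low[2]=?,low[3]=2,low[4]=?,low[5]=0,low[6]=?,low[7]=?); scc=(scc[0]=?,scc[1]=0,scc[2]=?,scc[3]=?,scc[4]=?,scc[5]=?,scc[6]=?,scc[7]=?)
step 2: low=(low[0]=0,low[1]=3,low[2]=?,low[3]=2,low[4]=4,low[5]=0,low[6]=?,low[7]=?); scc=(scc[0]=?,scc[1]=0,scc[2]=?,scc[3]=?,scc[4]=1,scc[5]=?,scc[6]=?,scc[7]=?)
step 3: low=(low[0]=0,low[1]=3,low[2]=?,low[3]=2,low[4]=4,low[5]=0,low[6]=?,low[7]=?); scc=(scc[0]=?,scc[1]=0,scc[2]=?,scc[3]=2,scc[4]=1,scc[5]=?,scc[6]=?,scc[7]=?)
step 4: low=(low[0]=0,low[1]=3,low[2]=?,low[3]=2,low[4]=4,low[5]=0,low[6]=?,low[7]=?); scc=(scc[0]=?,scc[1]=0,scc[2]=?,scc[3]=2,scc[4]=1,scc[5]=?,scc[6]=?,scc[7]=?)
step 5: low=(low[0]=0,low[1]=3,low[2]=?,low[3]=2,low[4]=4,low[5]=0,low[6]=?,low[7]=?); scc=(scc[0]=3,scc[1]=0,scc[2]=?,scc[3]=2,scc[4]=1,scc[5]=3,scc[6]=?,scc[7]=?)
step 6: low=(low[0]=0,low[1]=3,low[2]=5,low[3]=2,low[4]=4,low[5]=0,low[6]=?,low[7]=6); scc=(scc[0]=3,scc[1]=0,scc[2]=?,scc[3]=2,scc[4]=1,scc[5]=3,scc[6]=?,scc[7]=4)
step 7: low=(low[0]=0,low[1]=3,low[2]=5,low[3]=2,low[4]=4,low[5]=0,low[6]=?,low[7]=6); scc=(scc[0]=3,scc[1]=0,scc[2]=5,scc[3]=2,scc[4]=1,scc[5]=3,scc[6]=?,scc[7]=4)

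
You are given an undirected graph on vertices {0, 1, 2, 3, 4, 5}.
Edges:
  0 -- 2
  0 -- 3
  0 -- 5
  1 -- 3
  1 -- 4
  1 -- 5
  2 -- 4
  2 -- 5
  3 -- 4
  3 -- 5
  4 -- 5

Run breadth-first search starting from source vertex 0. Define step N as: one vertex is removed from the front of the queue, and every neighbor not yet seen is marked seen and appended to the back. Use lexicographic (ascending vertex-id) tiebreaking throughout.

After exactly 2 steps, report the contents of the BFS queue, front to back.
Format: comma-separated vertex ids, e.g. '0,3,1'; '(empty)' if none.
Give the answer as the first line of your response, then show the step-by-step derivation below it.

3,5,4

step 1: dequeue 0; queue=[2,3,5]; order=0
step 2: dequeue 2; queue=[3,5,4]; order=0,2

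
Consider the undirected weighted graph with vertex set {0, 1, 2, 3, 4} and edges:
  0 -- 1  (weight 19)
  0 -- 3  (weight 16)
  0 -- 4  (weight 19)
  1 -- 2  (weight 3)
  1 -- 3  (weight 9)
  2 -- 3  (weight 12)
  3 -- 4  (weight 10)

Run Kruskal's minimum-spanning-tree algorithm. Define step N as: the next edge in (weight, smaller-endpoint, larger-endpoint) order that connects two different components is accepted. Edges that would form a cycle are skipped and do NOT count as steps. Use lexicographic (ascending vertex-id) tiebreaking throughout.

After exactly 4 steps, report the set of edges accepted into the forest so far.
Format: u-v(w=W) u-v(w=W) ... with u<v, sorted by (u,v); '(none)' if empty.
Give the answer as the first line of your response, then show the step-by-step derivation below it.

0-3(w=16) 1-2(w=3) 1-3(w=9) 3-4(w=10)

step 1: add edge 1-2 (w=3); MST = {1-2(w=3)}
step 2: add edge 1-3 (w=9); MST = {1-2(w=3) 1-3(w=9)}
step 3: add edge 3-4 (w=10); MST = {1-2(w=3) 1-3(w=9) 3-4(w=10)}
step 4: add edge 0-3 (w=16); MST = {0-3(w=16) 1-2(w=3) 1-3(w=9) 3-4(w=10)}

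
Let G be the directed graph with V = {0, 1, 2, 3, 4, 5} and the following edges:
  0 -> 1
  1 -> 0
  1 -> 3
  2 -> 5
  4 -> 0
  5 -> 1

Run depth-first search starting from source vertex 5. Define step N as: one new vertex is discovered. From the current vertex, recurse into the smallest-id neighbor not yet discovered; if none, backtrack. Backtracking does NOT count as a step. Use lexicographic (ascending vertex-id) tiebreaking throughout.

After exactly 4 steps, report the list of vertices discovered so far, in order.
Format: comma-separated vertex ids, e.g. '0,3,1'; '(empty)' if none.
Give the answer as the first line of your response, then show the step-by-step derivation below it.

5,1,0,3

step 1: discover 5; path=5; order=5
step 2: discover 1; path=5>1; order=5,1
step 3: discover 0; path=5>1>0; order=5,1,0
step 4: discover 3; path=5>1>3; order=5,1,0,3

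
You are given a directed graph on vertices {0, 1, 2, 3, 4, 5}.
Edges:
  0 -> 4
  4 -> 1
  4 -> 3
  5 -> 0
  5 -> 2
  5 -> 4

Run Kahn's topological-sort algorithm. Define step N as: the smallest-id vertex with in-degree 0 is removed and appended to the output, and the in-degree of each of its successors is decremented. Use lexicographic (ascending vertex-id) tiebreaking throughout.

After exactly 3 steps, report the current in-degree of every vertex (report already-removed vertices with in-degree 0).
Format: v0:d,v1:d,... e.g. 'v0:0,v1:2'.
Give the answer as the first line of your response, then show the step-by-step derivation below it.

v0:0,v1:1,v2:0,v3:1,v4:0,v5:0

step 1: output 5; order=[5]; indeg=(0,1,0,1,1,0)
step 2: output 0; order=[5,0]; indeg=(0,1,0,1,0,0)
step 3: output 2; order=[5,0,2]; indeg=(0,1,0,1,0,0)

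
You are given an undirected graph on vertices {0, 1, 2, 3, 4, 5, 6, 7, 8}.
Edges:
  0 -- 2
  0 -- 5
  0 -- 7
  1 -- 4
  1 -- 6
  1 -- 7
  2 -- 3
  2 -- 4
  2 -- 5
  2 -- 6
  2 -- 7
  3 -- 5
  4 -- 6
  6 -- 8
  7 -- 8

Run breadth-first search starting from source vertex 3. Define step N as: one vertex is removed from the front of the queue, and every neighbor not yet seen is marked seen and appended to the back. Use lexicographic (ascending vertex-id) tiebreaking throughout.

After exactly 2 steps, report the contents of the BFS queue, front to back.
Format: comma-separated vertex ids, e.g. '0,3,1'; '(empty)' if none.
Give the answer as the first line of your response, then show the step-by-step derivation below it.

5,0,4,6,7

step 1: dequeue 3; queue=[2,5]; order=3
step 2: dequeue 2; queue=[5,0,4,6,7]; order=3,2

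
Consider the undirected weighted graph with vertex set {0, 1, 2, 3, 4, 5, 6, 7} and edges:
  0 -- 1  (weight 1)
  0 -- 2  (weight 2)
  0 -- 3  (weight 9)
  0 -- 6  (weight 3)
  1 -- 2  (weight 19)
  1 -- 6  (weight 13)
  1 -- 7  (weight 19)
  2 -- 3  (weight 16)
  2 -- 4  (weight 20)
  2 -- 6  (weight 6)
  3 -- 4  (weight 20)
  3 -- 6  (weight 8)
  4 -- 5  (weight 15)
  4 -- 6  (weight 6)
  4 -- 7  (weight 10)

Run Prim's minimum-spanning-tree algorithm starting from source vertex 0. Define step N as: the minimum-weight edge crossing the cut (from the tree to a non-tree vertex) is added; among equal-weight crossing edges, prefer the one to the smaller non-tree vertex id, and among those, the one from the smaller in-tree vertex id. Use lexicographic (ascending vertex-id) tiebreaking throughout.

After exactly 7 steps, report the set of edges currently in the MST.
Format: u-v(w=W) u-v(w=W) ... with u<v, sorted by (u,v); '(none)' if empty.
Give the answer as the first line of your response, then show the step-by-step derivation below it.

0-1(w=1) 0-2(w=2) 0-6(w=3) 3-6(w=8) 4-5(w=15) 4-6(w=6) 4-7(w=10)

step 1: add edge 0-1 (w=1); MST = {0-1(w=1)}
step 2: add edge 0-2 (w=2); MST = {0-1(w=1) 0-2(w=2)}
step 3: add edge 0-6 (w=3); MST = {0-1(w=1) 0-2(w=2) 0-6(w=3)}
step 4: add edge 4-6 (w=6); MST = {0-1(w=1) 0-2(w=2) 0-6(w=3) 4-6(w=6)}
step 5: add edge 3-6 (w=8); MST = {0-1(w=1) 0-2(w=2) 0-6(w=3) 3-6(w=8) 4-6(w=6)}
step 6: add edge 4-7 (w=10); MST = {0-1(w=1) 0-2(w=2) 0-6(w=3) 3-6(w=8) 4-6(w=6) 4-7(w=10)}
step 7: add edge 4-5 (w=15); MST = {0-1(w=1) 0-2(w=2) 0-6(w=3) 3-6(w=8) 4-5(w=15) 4-6(w=6) 4-7(w=10)}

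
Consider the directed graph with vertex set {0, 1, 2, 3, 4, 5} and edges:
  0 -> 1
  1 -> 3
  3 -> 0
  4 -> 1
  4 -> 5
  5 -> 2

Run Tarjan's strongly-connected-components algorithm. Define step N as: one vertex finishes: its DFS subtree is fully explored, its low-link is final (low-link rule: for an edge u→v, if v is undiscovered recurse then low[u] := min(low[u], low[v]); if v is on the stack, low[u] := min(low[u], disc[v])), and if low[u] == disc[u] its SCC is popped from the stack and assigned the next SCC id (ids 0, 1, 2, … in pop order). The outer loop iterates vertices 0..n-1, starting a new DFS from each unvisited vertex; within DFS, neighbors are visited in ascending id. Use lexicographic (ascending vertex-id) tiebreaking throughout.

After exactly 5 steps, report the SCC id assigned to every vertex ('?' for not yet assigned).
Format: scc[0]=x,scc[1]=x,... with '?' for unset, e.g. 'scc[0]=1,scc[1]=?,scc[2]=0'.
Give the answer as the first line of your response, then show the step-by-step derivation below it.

scc[0]=0,scc[1]=0,scc[2]=1,scc[3]=0,scc[4]=?,scc[5]=2

step 1: low=(low[0]=0,low[1]=1,low[2]=?,low[3]=0,low[4]=?,low[5]=?); scc=(scc[0]=?,scc[1]=?,scc[2]=?,scc[3]=?,scc[4]=?,scc[5]=?)
step 2: low=(low[0]=0,low[1]=0,low[2]=?,low[3]=0,low[4]=?,low[5]=?); scc=(scc[0]=?,scc[1]=?,scc[2]=?,scc[3]=?,scc[4]=?,scc[5]=?)
step 3: low=(low[0]=0,low[1]=0,low[2]=?,low[3]=0,low[4]=?,low[5]=?); scc=(scc[0]=0,scc[1]=0,scc[2]=?,scc[3]=0,scc[4]=?,scc[5]=?)
step 4: low=(low[0]=0,low[1]=0,low[2]=3,low[3]=0,low[4]=?,low[5]=?); scc=(scc[0]=0,scc[1]=0,scc[2]=1,scc[3]=0,scc[4]=?,scc[5]=?)
step 5: low=(low[0]=0,low[1]=0,low[2]=3,low[3]=0,low[4]=4,low[5]=5); scc=(scc[0]=0,scc[1]=0,scc[2]=1,scc[3]=0,scc[4]=?,scc[5]=2)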